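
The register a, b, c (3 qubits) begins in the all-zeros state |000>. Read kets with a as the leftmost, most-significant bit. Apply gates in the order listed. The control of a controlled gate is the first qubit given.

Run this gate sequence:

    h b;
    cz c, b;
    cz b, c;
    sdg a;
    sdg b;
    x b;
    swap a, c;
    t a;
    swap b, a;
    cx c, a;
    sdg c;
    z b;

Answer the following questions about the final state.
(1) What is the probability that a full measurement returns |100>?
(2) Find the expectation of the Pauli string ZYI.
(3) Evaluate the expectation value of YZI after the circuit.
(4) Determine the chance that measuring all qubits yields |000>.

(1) The probability of measuring |100> is 1/2.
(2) The observable ZYI averages to 0.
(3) The expectation value of YZI is 1.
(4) The probability of measuring |000> is 1/2.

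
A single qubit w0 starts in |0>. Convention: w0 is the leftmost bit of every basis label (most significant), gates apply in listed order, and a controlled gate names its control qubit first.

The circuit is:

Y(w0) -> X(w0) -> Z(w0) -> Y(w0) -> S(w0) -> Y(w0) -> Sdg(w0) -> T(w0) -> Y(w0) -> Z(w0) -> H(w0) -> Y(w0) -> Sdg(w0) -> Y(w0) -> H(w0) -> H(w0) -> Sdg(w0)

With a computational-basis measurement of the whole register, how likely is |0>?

The probability of measuring |0> is 1/2.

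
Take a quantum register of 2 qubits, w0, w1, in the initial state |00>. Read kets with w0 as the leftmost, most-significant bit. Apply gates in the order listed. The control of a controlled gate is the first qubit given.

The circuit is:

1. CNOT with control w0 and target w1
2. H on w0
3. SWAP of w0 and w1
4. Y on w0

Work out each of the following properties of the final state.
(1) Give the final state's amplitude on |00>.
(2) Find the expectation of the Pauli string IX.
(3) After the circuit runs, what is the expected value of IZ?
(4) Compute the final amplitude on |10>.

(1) The final state's coefficient on |00> equals 0.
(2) The expectation value of IX is 1.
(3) The observable IZ averages to 0.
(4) The amplitude on |10> is sqrt(2)*I/2.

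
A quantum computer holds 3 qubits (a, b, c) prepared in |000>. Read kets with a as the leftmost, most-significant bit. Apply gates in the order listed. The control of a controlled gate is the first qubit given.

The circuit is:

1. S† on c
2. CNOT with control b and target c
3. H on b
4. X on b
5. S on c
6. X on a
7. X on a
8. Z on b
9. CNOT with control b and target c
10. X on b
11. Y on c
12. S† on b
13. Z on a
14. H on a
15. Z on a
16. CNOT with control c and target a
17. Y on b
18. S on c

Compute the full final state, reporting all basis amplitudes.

The final amplitudes are 0 on |000>, -1/2 on |001>, -1/2 on |010>, 0 on |011>, 0 on |100>, 1/2 on |101>, 1/2 on |110>, 0 on |111>.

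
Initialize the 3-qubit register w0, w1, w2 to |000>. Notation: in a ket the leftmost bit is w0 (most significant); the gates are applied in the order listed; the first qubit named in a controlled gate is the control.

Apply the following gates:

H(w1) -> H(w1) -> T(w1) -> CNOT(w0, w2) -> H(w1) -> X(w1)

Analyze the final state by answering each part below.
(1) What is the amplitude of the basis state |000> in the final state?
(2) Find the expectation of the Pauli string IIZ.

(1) The amplitude on |000> is sqrt(2)/2.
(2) In the final state, IIZ has expectation 1.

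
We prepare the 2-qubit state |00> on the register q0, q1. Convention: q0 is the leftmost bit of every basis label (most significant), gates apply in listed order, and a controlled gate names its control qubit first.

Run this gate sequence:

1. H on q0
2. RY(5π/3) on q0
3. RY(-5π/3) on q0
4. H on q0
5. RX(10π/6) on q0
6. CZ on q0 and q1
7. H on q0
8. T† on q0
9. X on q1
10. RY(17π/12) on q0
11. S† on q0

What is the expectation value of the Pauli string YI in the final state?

In the final state, YI has expectation -1/2 + sqrt(3)/4.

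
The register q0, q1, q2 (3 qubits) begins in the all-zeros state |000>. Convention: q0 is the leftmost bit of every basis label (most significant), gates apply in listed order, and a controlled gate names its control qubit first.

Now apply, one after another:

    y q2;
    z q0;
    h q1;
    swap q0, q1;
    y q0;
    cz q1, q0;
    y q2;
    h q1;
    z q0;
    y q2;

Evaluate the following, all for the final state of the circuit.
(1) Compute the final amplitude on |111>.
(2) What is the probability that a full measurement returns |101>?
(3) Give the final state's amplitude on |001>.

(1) The final state's coefficient on |111> equals 1/2.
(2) A full measurement returns |101> with probability 1/4.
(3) The amplitude on |001> is 1/2.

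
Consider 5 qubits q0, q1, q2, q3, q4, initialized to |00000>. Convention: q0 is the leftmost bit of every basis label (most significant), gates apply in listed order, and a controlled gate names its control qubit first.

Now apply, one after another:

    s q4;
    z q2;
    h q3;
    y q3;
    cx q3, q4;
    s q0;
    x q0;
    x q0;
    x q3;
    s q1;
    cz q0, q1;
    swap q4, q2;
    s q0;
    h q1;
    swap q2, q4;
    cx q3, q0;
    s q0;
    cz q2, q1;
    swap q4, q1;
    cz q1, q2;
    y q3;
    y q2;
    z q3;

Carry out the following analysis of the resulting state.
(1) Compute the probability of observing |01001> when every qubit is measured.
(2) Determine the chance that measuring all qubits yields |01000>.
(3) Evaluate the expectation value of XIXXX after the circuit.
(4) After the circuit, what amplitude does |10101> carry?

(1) A full measurement returns |01001> with probability 0. Key observation: steps 7-8 multiply out to the identity, so the circuit reduces to the remaining gates.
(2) The probability of measuring |01000> is 0.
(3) The observable XIXXX averages to 0.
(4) |10101> carries amplitude 1/2 in the final state.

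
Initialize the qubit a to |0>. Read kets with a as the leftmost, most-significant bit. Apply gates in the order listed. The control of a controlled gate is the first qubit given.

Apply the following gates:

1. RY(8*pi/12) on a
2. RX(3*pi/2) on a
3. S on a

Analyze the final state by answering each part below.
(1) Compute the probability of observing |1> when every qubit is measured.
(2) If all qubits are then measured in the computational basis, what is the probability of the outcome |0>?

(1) The probability of measuring |1> is 1/2.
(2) Outcome |0> occurs with probability 1/2.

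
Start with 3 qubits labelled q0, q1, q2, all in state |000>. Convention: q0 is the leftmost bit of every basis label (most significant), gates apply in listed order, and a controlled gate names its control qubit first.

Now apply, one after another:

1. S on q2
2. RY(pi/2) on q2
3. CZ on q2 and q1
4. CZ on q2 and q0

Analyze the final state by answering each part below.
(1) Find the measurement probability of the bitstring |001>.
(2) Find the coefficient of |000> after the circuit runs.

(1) Outcome |001> occurs with probability 1/2.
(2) The amplitude on |000> is sqrt(2)/2.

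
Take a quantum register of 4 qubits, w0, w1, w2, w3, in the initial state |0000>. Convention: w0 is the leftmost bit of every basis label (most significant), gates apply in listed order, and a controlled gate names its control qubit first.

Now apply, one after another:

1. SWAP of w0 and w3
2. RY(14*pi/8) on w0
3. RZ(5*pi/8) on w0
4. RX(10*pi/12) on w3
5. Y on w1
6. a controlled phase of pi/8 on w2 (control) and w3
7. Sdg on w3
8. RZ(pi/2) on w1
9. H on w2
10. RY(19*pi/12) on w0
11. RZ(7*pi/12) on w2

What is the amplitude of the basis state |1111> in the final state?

The final state's coefficient on |1111> equals 3*I*exp(41*I*pi/48)/16 + sqrt(3)*I*exp(41*I*pi/48)/16 + sqrt(3)*I*sqrt(1/2 - sqrt(2)/4)*sqrt(sqrt(2)/4 + 1/2)*exp(41*I*pi/48)/8 - sqrt(3)*I*sqrt(1/2 - sqrt(2)/4)*sqrt(sqrt(2)/4 + 1/2)*exp(11*I*pi/48)/8 + I*sqrt(1/2 - sqrt(2)/4)*sqrt(sqrt(2)/4 + 1/2)*exp(41*I*pi/48)/8 - I*sqrt(1/2 - sqrt(2)/4)*sqrt(sqrt(2)/4 + 1/2)*exp(11*I*pi/48)/8 + sqrt(6)*I*exp(11*I*pi/48)/32 - sqrt(6)*I*exp(41*I*pi/48)/32 + sqrt(3)*I*exp(11*I*pi/48)/16 + 3*sqrt(2)*I*exp(11*I*pi/48)/32 - 3*sqrt(2)*I*exp(41*I*pi/48)/32 + 3*I*exp(11*I*pi/48)/16.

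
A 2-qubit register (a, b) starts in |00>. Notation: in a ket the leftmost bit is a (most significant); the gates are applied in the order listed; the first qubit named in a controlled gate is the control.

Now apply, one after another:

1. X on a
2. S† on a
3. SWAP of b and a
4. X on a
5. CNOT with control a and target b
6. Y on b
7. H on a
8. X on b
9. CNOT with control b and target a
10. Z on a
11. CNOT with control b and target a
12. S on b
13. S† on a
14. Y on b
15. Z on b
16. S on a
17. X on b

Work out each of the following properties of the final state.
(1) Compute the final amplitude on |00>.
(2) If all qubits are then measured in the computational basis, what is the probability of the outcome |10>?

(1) The final state's coefficient on |00> equals -sqrt(2)*I/2.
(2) A full measurement returns |10> with probability 1/2.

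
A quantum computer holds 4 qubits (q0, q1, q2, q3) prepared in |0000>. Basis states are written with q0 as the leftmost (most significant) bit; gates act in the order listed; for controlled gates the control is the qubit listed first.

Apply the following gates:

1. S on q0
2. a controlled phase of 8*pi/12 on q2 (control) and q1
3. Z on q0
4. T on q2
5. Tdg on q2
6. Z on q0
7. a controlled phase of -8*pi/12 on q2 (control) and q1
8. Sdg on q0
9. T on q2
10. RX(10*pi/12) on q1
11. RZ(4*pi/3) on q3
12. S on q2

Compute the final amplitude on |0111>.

The final state's coefficient on |0111> equals 0. Key observation: gates 1-8 undo each other exactly, leaving only the rest of the circuit to track.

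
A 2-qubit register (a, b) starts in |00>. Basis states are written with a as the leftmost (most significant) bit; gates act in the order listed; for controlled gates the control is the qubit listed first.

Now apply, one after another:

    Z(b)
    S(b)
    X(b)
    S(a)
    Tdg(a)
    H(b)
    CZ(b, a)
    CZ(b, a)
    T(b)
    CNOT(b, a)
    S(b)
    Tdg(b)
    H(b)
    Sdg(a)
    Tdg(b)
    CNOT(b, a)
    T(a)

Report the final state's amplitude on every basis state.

After the circuit, the state carries amplitude 1/2 on |00>, -exp(3*I*pi/4)/2 on |01>, -exp(I*pi/4)/2 on |10>, 1/2 on |11>.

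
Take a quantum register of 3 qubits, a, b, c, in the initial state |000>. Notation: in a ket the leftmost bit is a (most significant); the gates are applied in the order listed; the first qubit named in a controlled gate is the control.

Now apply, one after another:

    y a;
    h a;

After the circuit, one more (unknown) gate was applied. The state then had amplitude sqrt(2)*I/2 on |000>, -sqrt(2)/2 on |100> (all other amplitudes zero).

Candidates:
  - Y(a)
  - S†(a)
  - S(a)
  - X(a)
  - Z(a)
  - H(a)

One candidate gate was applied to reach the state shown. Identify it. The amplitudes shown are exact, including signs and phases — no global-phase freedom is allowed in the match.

It was S†(a) that produced the state shown.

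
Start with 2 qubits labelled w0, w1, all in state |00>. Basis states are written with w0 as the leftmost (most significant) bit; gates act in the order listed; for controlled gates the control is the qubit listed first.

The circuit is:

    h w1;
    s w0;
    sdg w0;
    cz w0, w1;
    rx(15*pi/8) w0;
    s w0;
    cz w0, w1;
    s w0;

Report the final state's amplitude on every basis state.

The final amplitudes are -sqrt(2)*cos(pi/16)/2 on |00>, -sqrt(2)*cos(pi/16)/2 on |01>, sqrt(2)*I*sin(pi/16)/2 on |10>, -sqrt(2)*I*sin(pi/16)/2 on |11>.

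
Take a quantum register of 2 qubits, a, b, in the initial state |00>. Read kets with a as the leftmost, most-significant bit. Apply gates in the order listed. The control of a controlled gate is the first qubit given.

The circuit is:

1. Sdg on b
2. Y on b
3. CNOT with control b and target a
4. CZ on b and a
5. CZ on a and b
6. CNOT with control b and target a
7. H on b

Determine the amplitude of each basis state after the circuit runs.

The resulting statevector has amplitude sqrt(2)*I/2 on |00>, -sqrt(2)*I/2 on |01>, 0 on |10>, 0 on |11>.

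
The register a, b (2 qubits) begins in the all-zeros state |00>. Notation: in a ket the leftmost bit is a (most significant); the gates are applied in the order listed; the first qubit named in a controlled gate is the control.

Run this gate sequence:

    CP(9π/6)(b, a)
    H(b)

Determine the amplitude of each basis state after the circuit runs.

After the circuit, the state carries amplitude sqrt(2)/2 on |00>, sqrt(2)/2 on |01>, 0 on |10>, 0 on |11>.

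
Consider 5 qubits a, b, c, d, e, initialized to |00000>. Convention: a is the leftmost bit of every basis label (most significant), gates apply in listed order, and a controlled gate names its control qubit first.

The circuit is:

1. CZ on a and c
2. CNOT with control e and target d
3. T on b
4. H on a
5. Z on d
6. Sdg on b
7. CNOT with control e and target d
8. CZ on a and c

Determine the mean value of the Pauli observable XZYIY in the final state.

The expectation value of XZYIY is 0.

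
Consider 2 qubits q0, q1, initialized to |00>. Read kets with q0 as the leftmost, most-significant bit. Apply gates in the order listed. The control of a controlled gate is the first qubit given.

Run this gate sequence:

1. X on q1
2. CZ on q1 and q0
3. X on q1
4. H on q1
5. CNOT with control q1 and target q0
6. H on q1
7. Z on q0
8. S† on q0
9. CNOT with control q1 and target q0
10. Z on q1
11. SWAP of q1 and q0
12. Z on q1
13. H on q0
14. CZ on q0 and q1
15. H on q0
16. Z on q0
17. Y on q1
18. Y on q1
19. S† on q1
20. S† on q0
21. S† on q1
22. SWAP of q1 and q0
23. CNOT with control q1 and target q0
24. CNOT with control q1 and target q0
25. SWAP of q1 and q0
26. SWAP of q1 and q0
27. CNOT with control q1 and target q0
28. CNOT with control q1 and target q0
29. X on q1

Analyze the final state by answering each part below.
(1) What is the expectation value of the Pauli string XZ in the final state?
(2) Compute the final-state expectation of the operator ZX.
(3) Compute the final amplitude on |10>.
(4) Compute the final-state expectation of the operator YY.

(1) The observable XZ averages to 1. Key observation: gates 23-28 undo each other exactly, leaving only the rest of the circuit to track.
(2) In the final state, ZX has expectation -1.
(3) The final state's coefficient on |10> equals -1/2.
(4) The observable YY averages to -1.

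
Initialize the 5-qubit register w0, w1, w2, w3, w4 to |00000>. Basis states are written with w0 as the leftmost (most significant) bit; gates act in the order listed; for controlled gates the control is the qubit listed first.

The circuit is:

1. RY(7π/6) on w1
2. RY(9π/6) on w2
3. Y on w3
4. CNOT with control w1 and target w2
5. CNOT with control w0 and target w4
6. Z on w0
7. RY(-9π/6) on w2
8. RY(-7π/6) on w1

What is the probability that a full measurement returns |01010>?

Outcome |01010> occurs with probability 1/4.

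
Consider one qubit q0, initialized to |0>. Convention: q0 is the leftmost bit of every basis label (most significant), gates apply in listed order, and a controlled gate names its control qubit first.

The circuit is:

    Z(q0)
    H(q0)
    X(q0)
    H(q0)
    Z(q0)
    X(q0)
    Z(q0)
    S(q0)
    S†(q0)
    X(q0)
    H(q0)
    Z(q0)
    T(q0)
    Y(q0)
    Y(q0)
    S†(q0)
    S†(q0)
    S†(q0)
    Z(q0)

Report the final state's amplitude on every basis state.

The resulting statevector has amplitude -sqrt(2)/2 on |0>, -sqrt(2)*exp(3*I*pi/4)/2 on |1>. Key observation: the block from step 2 through step 5 cancels to the identity and can be dropped.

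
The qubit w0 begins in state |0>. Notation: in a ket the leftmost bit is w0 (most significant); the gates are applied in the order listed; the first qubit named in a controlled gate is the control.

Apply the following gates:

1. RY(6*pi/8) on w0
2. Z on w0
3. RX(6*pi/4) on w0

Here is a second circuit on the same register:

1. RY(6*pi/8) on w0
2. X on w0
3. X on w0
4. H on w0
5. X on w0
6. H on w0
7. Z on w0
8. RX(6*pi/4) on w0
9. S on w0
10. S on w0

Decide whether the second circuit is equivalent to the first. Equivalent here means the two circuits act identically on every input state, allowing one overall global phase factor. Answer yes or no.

No — the two circuits implement different unitaries, even allowing a global phase.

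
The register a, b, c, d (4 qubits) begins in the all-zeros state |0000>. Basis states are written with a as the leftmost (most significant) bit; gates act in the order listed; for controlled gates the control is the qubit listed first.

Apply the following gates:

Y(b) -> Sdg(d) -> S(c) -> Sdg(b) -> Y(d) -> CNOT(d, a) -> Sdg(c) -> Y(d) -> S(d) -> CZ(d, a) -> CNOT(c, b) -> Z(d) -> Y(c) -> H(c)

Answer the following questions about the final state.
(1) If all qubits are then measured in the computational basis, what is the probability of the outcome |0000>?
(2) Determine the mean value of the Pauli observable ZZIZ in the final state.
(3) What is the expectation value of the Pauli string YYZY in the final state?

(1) A full measurement returns |0000> with probability 0.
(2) The observable ZZIZ averages to 1.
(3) The expectation value of YYZY is 0.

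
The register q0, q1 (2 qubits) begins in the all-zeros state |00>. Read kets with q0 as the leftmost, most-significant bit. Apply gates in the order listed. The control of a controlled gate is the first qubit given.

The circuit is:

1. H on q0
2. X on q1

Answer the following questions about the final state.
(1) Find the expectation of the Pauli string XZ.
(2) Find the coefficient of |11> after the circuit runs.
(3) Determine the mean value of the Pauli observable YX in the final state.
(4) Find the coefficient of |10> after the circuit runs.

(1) The expectation value of XZ is -1.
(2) |11> carries amplitude sqrt(2)/2 in the final state.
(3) The expectation value of YX is 0.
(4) The amplitude on |10> is 0.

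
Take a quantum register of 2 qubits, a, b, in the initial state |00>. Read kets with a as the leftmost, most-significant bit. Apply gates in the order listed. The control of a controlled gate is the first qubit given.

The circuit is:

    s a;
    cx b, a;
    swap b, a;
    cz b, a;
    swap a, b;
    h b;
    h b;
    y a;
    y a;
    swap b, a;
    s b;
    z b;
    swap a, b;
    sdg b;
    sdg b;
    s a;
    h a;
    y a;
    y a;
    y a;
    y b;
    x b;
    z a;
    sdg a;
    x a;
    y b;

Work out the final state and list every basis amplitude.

The final amplitudes are 0 on |00>, sqrt(2)/2 on |01>, 0 on |10>, sqrt(2)*I/2 on |11>. Key observation: steps 6-7 multiply out to the identity, so the circuit reduces to the remaining gates.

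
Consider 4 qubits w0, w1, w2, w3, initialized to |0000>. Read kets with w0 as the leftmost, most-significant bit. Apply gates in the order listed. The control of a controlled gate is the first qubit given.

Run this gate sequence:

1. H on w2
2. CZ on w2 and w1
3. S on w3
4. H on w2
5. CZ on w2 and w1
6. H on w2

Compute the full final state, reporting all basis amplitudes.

After the circuit, the state carries amplitude sqrt(2)/2 on |0000>, sqrt(2)/2 on |0010>, and 0 on every other basis state.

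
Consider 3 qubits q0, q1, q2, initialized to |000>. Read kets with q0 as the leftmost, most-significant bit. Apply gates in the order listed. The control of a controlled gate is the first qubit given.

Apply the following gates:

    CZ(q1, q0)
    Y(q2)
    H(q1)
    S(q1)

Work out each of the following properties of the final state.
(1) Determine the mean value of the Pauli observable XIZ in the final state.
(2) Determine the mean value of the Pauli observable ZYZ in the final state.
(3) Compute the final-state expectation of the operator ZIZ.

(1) In the final state, XIZ has expectation 0.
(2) In the final state, ZYZ has expectation -1.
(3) The expectation value of ZIZ is -1.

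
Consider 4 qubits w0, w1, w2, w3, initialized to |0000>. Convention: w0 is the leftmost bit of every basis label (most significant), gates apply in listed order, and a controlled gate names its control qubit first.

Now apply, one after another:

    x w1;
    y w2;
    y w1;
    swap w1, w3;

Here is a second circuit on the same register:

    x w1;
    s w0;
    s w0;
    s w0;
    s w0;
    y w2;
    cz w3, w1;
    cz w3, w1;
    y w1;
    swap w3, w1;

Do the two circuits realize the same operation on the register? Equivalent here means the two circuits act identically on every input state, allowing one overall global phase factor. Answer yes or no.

Yes: on every input state the two circuits agree up to one overall phase factor.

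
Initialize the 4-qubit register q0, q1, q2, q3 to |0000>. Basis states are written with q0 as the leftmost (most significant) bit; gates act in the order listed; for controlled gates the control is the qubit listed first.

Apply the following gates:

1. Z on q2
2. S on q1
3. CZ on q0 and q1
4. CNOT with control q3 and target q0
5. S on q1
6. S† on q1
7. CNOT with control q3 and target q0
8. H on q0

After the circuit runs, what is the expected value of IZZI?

The observable IZZI averages to 1.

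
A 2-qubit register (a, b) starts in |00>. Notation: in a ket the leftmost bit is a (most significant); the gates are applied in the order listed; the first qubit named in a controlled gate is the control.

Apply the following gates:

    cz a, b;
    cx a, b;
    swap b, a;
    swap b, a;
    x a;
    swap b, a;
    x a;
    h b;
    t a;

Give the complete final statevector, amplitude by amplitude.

The resulting statevector has amplitude 0 on |00>, 0 on |01>, sqrt(2)*exp(I*pi/4)/2 on |10>, -sqrt(2)*exp(I*pi/4)/2 on |11>.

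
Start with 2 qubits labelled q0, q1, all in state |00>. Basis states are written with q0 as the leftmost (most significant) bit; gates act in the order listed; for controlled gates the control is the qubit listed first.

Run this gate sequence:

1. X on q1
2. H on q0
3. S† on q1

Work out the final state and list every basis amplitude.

After the circuit, the state carries amplitude 0 on |00>, -sqrt(2)*I/2 on |01>, 0 on |10>, -sqrt(2)*I/2 on |11>.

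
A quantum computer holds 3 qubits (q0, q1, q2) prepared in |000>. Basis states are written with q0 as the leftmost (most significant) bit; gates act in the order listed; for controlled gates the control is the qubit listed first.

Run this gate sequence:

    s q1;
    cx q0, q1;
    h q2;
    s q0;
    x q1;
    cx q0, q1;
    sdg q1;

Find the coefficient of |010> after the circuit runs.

The amplitude on |010> is -sqrt(2)*I/2.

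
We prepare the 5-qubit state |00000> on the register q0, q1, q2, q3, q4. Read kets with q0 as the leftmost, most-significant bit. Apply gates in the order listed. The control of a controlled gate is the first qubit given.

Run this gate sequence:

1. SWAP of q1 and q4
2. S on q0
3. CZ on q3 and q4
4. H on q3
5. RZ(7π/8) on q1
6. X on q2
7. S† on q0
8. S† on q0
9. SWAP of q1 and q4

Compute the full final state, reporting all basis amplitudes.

After the circuit, the state carries amplitude -sqrt(2)*exp(9*I*pi/16)/2 on |00100>, -sqrt(2)*exp(9*I*pi/16)/2 on |00110>, and 0 on every other basis state.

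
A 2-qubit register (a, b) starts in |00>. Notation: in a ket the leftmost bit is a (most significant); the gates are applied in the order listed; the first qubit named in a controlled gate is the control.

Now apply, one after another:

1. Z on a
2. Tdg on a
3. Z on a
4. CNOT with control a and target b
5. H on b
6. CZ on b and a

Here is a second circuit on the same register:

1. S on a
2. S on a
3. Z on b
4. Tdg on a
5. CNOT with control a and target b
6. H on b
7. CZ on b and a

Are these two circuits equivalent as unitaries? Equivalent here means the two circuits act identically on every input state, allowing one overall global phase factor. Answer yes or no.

No, they are not equivalent — no single phase factor reconciles the two unitaries.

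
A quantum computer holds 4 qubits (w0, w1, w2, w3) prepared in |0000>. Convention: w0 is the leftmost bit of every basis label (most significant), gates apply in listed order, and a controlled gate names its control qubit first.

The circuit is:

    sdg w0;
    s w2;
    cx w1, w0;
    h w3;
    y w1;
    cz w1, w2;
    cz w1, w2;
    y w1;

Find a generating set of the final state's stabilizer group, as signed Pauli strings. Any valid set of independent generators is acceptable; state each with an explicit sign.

The final state is stabilized by the group generated by +IIIX, +ZIII, +IZII, +IIZI; other independent generating sets are equally valid. Key observation: steps 5-8 multiply out to the identity, so the circuit reduces to the remaining gates.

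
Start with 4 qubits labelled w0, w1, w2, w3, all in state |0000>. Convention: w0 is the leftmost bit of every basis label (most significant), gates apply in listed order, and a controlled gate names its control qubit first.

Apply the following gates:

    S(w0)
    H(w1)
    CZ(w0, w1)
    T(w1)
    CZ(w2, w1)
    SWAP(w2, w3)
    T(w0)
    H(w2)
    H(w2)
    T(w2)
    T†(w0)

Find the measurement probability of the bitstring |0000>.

Outcome |0000> occurs with probability 1/2.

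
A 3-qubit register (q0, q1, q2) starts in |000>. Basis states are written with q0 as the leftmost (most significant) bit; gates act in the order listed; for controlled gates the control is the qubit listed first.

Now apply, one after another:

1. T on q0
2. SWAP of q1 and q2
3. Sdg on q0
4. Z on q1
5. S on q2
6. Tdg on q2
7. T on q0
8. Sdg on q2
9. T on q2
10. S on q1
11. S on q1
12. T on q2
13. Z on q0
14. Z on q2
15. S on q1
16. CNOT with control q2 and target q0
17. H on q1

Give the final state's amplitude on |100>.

The final state's coefficient on |100> equals 0.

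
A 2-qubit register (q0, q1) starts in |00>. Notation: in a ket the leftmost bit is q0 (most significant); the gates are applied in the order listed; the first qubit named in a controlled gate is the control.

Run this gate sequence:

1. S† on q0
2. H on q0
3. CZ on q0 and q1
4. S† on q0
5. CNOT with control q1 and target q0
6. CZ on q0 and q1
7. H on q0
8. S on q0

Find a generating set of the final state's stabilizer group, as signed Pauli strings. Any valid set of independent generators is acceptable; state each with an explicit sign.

The stabilizer group can be generated by -XI, +IZ, among other valid generating sets.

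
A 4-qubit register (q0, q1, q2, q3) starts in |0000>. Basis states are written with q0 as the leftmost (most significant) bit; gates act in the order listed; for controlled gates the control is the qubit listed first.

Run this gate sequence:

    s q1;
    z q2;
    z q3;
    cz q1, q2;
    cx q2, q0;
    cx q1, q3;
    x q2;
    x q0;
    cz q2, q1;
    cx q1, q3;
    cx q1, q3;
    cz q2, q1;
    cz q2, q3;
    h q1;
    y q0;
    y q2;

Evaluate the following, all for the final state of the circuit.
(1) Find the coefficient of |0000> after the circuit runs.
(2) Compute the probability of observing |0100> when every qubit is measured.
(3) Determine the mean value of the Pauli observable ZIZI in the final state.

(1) |0000> carries amplitude -sqrt(2)/2 in the final state.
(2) Outcome |0100> occurs with probability 1/2.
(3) The expectation value of ZIZI is 1.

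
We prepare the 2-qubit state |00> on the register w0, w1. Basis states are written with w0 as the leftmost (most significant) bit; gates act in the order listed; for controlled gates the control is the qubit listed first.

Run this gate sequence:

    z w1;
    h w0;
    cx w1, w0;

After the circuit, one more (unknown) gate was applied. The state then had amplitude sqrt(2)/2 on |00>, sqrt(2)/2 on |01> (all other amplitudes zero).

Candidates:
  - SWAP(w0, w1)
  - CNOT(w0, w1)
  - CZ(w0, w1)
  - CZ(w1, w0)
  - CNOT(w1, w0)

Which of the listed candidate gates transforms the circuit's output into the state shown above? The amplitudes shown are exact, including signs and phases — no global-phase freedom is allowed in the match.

It was SWAP(w0, w1) that produced the state shown.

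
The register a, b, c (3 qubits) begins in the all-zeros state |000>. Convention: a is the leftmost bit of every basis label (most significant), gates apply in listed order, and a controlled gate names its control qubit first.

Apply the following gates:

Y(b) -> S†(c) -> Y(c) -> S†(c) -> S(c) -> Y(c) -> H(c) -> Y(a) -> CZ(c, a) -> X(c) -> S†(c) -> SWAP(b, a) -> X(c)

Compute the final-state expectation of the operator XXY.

The expectation value of XXY is 0. Key observation: the block from step 3 through step 6 cancels to the identity and can be dropped.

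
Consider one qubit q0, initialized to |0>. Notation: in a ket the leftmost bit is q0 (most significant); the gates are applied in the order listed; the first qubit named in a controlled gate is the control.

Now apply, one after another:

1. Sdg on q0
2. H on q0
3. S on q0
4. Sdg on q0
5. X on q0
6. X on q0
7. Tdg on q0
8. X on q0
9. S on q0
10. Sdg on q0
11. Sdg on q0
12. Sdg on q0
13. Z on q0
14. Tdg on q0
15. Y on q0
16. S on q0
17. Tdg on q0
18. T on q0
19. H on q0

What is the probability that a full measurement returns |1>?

Outcome |1> occurs with probability 1/2.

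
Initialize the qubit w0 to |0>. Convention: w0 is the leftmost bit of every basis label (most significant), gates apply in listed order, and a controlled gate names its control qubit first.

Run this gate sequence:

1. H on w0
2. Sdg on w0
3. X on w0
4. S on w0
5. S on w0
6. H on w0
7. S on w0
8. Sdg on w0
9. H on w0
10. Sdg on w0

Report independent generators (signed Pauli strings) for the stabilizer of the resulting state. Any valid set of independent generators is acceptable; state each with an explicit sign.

The stabilizer group can be generated by -X, among other valid generating sets. Key observation: gates 5-10 undo each other exactly, leaving only the rest of the circuit to track.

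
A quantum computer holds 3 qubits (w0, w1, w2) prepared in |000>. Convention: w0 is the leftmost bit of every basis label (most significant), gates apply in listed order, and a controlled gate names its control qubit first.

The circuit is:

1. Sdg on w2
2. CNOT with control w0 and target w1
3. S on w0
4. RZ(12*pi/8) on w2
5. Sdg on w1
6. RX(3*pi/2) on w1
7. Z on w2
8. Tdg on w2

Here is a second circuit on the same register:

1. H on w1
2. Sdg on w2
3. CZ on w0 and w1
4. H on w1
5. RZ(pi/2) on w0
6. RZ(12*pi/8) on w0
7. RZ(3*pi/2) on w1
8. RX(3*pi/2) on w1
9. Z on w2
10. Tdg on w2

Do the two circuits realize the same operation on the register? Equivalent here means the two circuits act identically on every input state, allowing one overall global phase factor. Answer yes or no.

No — the two circuits implement different unitaries, even allowing a global phase.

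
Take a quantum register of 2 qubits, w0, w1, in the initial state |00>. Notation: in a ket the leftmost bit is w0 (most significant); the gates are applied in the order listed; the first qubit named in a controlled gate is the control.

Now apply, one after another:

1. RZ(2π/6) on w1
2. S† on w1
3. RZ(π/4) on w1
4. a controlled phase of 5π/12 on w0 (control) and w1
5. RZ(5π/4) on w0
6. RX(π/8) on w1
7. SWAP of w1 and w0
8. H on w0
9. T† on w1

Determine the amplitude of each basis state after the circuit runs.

After the circuit, the state carries amplitude -sqrt(2)*exp(I*pi/48)/2 on |00>, 0 on |01>, -sqrt(2)*exp(7*I*pi/48)/2 on |10>, 0 on |11>.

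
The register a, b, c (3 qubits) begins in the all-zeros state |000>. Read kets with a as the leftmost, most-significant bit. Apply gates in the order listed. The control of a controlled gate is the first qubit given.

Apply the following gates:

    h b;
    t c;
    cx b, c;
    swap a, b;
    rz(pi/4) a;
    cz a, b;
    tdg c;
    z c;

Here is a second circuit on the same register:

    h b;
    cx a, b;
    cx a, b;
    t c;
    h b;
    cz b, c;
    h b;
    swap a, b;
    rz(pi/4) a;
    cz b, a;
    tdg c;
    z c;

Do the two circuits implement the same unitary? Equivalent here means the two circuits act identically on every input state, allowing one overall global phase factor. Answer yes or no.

No, they are not equivalent — no single phase factor reconciles the two unitaries.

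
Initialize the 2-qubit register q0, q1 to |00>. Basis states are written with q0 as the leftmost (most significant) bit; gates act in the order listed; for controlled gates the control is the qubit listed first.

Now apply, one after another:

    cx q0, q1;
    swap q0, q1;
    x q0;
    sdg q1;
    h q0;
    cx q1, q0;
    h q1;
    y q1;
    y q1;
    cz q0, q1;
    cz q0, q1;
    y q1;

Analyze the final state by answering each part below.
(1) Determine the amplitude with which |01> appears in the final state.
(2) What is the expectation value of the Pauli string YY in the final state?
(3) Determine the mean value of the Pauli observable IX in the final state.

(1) The amplitude on |01> is I/2. Key observation: the block from step 9 through step 12 cancels to the identity and can be dropped.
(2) In the final state, YY has expectation 0.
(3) In the final state, IX has expectation -1.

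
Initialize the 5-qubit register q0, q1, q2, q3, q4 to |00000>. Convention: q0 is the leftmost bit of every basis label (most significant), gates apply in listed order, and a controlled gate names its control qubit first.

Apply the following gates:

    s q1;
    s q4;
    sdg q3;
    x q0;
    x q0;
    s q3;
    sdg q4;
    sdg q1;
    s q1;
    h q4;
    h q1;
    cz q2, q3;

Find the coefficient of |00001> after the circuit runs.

The final state's coefficient on |00001> equals 1/2. Key observation: steps 1-8 multiply out to the identity, so the circuit reduces to the remaining gates.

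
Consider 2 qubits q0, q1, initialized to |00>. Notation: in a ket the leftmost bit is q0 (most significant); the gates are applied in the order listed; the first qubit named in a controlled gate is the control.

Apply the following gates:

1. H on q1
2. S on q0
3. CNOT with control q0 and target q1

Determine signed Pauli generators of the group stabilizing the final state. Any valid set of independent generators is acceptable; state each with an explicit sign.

One valid set of independent stabilizer generators is +IX, +ZI (any independent generating set of the same group is equally correct).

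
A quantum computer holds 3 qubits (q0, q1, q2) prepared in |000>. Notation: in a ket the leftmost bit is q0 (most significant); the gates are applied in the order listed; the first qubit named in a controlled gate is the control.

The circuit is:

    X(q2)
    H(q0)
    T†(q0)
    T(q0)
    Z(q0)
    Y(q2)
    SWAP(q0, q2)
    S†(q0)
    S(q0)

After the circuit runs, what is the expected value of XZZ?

The expectation value of XZZ is 0.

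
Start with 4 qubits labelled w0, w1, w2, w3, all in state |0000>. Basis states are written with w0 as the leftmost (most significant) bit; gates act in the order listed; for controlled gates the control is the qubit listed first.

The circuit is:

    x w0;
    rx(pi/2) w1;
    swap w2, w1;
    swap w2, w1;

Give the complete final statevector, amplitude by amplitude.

After the circuit, the state carries amplitude sqrt(2)/2 on |1000>, -sqrt(2)*I/2 on |1100>, and 0 on every other basis state.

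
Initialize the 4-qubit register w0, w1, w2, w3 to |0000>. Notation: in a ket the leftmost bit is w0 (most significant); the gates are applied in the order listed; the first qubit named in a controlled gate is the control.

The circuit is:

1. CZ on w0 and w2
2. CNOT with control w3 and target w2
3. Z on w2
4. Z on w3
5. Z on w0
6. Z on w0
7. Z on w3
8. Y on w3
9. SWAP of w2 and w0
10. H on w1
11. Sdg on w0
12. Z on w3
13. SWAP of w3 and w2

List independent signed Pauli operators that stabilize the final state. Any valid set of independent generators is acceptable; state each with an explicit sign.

One valid set of independent stabilizer generators is +IXII, +ZIII, -IIZI, +IIIZ (any independent generating set of the same group is equally correct). Key observation: the block from step 4 through step 7 cancels to the identity and can be dropped.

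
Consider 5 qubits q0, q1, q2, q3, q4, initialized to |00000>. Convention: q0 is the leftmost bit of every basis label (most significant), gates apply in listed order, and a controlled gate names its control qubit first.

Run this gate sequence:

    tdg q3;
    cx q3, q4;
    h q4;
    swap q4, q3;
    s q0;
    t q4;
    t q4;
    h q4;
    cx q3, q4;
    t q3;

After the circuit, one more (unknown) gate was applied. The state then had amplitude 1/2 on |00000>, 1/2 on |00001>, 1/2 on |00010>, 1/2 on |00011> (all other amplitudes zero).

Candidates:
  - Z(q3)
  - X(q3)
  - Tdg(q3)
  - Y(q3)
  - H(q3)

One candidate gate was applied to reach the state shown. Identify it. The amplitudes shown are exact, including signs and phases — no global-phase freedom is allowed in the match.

The unique candidate consistent with the amplitudes is Tdg(q3).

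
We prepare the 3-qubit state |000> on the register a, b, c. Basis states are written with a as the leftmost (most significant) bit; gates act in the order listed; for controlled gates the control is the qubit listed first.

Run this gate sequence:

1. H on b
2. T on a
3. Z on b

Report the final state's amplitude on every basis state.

The resulting statevector has amplitude sqrt(2)/2 on |000>, -sqrt(2)/2 on |010>, and 0 on every other basis state.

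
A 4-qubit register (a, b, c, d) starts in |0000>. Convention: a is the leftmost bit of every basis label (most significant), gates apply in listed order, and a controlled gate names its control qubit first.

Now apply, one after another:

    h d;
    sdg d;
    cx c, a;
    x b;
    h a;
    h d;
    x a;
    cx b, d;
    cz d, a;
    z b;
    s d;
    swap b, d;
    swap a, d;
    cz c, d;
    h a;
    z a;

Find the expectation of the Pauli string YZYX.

The observable YZYX averages to 0.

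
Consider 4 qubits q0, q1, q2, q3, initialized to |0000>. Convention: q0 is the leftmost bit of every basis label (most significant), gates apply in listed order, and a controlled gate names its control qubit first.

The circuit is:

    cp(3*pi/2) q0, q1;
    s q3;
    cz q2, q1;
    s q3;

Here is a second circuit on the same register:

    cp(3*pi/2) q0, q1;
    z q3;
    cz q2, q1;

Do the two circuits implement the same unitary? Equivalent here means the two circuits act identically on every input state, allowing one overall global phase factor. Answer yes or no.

Yes — the two circuits implement the same unitary up to a global phase.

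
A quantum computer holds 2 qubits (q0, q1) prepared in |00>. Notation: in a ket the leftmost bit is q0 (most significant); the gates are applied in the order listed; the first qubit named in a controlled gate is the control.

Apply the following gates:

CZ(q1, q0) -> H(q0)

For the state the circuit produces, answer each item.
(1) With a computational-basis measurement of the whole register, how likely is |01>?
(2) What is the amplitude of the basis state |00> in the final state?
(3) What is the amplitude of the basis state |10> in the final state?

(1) The probability of measuring |01> is 0.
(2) The final state's coefficient on |00> equals sqrt(2)/2.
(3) The amplitude on |10> is sqrt(2)/2.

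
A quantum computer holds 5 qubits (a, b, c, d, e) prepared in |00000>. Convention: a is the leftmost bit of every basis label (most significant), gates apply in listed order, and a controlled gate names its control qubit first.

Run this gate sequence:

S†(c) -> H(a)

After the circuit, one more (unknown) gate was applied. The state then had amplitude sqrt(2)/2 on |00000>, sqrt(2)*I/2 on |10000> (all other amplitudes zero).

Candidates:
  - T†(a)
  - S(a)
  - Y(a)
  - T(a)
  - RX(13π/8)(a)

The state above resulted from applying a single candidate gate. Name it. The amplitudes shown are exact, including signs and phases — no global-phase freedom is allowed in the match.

It was S(a) that produced the state shown.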